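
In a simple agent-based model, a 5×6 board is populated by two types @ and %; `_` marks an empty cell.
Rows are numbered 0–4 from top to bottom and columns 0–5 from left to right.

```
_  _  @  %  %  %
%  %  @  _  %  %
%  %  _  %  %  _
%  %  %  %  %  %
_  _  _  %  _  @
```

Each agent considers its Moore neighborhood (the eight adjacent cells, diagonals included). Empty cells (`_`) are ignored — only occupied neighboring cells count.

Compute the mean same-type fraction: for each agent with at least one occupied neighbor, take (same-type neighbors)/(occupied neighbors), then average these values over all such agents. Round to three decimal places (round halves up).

0.801

(0,2)@ 1/3
(0,3)% 2/4
(0,4)% 4/4
(0,5)% 3/3
(1,0)% 3/3
(1,1)% 3/5
(1,2)@ 1/5
(1,4)% 6/6
(1,5)% 4/4
(2,0)% 5/5
(2,1)% 6/7
(2,3)% 5/6
(2,4)% 6/6
(3,0)% 3/3
(3,1)% 4/4
(3,2)% 5/5
(3,3)% 5/5
(3,4)% 5/6
(3,5)% 2/3
(4,3)% 3/3
(4,5)@ 0/2
Sum over 21 agents: 1/3 + 2/4 + 4/4 + 3/3 + 3/3 + 3/5 + 1/5 + 6/6 + 4/4 + 5/5 + 6/7 + 5/6 + 6/6 + 3/3 + 4/4 + 5/5 + 5/5 + 5/6 + 2/3 + 3/3 + 0/2 = 3533/210; mean = 3533/210 ÷ 21 = 3533/4410 = 0.801133… → 0.801.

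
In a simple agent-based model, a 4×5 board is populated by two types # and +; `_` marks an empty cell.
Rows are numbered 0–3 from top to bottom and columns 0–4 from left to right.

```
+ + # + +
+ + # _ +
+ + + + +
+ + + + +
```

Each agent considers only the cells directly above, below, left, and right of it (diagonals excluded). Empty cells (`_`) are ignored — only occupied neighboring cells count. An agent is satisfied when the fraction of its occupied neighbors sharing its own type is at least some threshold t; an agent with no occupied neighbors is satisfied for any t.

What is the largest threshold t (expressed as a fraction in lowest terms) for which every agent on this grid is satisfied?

Row 0: (0,0)+ 2/2 · (0,1)+ 2/3 · (0,2)# 1/3 · (0,3)+ 1/2 · (0,4)+ 2/2
Row 1: (1,0)+ 3/3 · (1,1)+ 3/4 · (1,2)# 1/3 · (1,4)+ 2/2
Row 2: (2,0)+ 3/3 · (2,1)+ 4/4 · (2,2)+ 3/4 · (2,3)+ 3/3 · (2,4)+ 3/3
Row 3: (3,0)+ 2/2 · (3,1)+ 3/3 · (3,2)+ 3/3 · (3,3)+ 3/3 · (3,4)+ 2/2
The smallest same-type fraction is 1/3 at (0,2), which reduces to 1/3. Any threshold above that leaves this agent unsatisfied.

1/3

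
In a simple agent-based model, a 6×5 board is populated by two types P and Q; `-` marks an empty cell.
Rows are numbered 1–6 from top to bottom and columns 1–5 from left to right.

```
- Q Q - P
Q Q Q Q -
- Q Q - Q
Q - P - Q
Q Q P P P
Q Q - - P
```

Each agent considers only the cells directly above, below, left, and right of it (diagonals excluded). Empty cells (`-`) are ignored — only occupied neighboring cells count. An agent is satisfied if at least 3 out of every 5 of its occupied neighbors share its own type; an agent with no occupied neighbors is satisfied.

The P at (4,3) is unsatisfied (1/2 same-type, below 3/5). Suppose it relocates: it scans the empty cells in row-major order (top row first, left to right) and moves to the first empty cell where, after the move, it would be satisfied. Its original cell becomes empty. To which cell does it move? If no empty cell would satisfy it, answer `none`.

Vacating (4,3). Empty cells in order:
  (1,1): 0/2 same-type → still unsatisfied.
  (1,4): 1/3 same-type → still unsatisfied.
  (2,5): 1/3 same-type → still unsatisfied.
  (3,1): 0/3 same-type → still unsatisfied.
  (3,4): 0/3 same-type → still unsatisfied.
  (4,2): 0/3 same-type → still unsatisfied.
  (4,4): 1/2 same-type → still unsatisfied.
  (6,3): 1/2 same-type → still unsatisfied.
  (6,4): 2/2 same-type → satisfied — stop here.

(6,4)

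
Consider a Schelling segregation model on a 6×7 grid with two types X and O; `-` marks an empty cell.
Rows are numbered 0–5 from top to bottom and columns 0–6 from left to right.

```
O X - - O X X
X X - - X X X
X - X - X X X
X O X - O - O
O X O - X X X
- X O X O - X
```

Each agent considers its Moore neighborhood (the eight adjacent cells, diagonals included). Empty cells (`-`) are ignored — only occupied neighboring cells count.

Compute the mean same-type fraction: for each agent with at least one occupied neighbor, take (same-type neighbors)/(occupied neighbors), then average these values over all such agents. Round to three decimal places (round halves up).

Row 0: (0,0)O 0/3 · (0,1)X 2/3 · (0,4)O 0/3 · (0,5)X 4/5 · (0,6)X 3/3
Row 1: (1,0)X 3/4 · (1,1)X 4/5 · (1,4)X 4/5 · (1,5)X 7/8 · (1,6)X 5/5
Row 2: (2,0)X 3/4 · (2,2)X 2/3 · (2,4)X 3/4 · (2,5)X 5/7 · (2,6)X 3/4
Row 3: (3,0)X 2/4 · (3,1)O 2/7 · (3,2)X 2/4 · (3,4)O 0/4 · (3,6)O 0/4
Row 4: (4,0)O 1/4 · (4,1)X 3/7 · (4,2)O 2/6 · (4,4)X 2/4 · (4,5)X 3/6 · (4,6)X 2/3
Row 5: (5,1)X 1/4 · (5,2)O 1/4 · (5,3)X 1/4 · (5,4)O 0/3 · (5,6)X 2/2
Sum over 31 agents: 0/3 + 2/3 + 0/3 + 4/5 + 3/3 + 3/4 + 4/5 + 4/5 + 7/8 + 5/5 + 3/4 + 2/3 + 3/4 + 5/7 + 3/4 + 2/4 + 2/7 + 2/4 + 0/4 + 0/4 + 1/4 + 3/7 + 2/6 + 2/4 + 3/6 + 2/3 + 1/4 + 1/4 + 1/4 + 0/3 + 2/2 = 13471/840; mean = 13471/840 ÷ 31 = 13471/26040 = 0.517319… → 0.517.

0.517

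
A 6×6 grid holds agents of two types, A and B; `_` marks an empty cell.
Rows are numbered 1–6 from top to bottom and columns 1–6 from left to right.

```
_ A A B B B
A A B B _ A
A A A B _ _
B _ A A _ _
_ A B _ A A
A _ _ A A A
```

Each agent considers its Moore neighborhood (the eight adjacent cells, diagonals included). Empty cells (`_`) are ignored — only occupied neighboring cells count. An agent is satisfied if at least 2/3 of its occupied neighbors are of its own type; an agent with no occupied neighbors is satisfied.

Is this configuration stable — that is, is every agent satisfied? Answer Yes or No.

No

Row 1: (1,2)A 3/4 ok · (1,3)A 2/5 unhappy · (1,4)B 3/4 ok · (1,5)B 3/4 ok · (1,6)B 1/2 unhappy
Row 2: (2,1)A 4/4 ok · (2,2)A 6/7 ok · (2,3)B 3/8 unhappy · (2,4)B 4/6 ok · (2,6)A 0/2 unhappy
Row 3: (3,1)A 3/4 ok · (3,2)A 5/7 ok · (3,3)A 4/7 unhappy · (3,4)B 2/5 unhappy
Row 4: (4,1)B 0/3 unhappy · (4,3)A 4/6 ok · (4,4)A 3/5 unhappy
Row 5: (5,2)A 2/4 unhappy · (5,3)B 0/4 unhappy · (5,5)A 5/5 ok · (5,6)A 3/3 ok
Row 6: (6,1)A 1/1 ok · (6,4)A 2/3 ok · (6,5)A 4/4 ok · (6,6)A 3/3 ok
For instance (1,3) has only 2/5 same-type neighbors, below 2/3.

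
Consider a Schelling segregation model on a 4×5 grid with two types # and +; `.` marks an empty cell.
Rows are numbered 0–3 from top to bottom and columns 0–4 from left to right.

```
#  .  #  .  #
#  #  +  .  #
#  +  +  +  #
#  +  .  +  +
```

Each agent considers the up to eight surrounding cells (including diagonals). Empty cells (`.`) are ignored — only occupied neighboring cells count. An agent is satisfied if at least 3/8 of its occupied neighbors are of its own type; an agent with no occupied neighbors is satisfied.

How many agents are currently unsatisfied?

Row 0: (0,0)# 2/2 ok · (0,2)# 1/2 ok · (0,4)# 1/1 ok
Row 1: (1,0)# 3/4 ok · (1,1)# 4/7 ok · (1,2)+ 3/5 ok · (1,4)# 2/3 ok
Row 2: (2,0)# 3/5 ok · (2,1)+ 3/7 ok · (2,2)+ 5/6 ok · (2,3)+ 4/6 ok · (2,4)# 1/4 unhappy
Row 3: (3,0)# 1/3 unhappy · (3,1)+ 2/4 ok · (3,3)+ 3/4 ok · (3,4)+ 2/3 ok
Unsatisfied: (2,4), (3,0) — 2 in total.

2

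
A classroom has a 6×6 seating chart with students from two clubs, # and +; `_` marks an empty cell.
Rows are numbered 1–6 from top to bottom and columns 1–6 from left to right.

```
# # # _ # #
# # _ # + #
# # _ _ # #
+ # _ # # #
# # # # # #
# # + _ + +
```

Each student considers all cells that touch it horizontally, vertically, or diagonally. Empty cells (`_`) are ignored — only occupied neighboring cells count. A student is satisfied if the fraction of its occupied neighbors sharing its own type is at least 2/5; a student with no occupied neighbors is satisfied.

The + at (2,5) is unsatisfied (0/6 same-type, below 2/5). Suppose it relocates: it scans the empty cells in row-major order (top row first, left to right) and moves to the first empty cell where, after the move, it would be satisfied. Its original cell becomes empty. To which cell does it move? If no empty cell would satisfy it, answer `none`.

(6,4)

Vacating (2,5). Empty cells in order:
  (1,4): 0/3 same-type → still unsatisfied.
  (2,3): 0/5 same-type → still unsatisfied.
  (3,3): 0/5 same-type → still unsatisfied.
  (3,4): 0/4 same-type → still unsatisfied.
  (4,3): 0/6 same-type → still unsatisfied.
  (6,4): 2/5 same-type → satisfied — stop here.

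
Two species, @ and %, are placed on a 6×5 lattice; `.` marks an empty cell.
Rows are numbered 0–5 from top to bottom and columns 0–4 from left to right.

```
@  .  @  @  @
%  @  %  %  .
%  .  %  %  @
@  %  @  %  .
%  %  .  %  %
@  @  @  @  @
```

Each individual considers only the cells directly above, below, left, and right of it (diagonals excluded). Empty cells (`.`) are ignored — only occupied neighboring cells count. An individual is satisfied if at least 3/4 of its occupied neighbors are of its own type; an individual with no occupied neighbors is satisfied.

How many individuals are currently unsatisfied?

Row 0: (0,0)@ 0/1 not · (0,2)@ 1/2 not · (0,3)@ 2/3 not · (0,4)@ 1/1 satisfied
Row 1: (1,0)% 1/3 not · (1,1)@ 0/2 not · (1,2)% 2/4 not · (1,3)% 2/3 not
Row 2: (2,0)% 1/2 not · (2,2)% 2/3 not · (2,3)% 3/4 satisfied · (2,4)@ 0/1 not
Row 3: (3,0)@ 0/3 not · (3,1)% 1/3 not · (3,2)@ 0/3 not · (3,3)% 2/3 not
Row 4: (4,0)% 1/3 not · (4,1)% 2/3 not · (4,3)% 2/3 not · (4,4)% 1/2 not
Row 5: (5,0)@ 1/2 not · (5,1)@ 2/3 not · (5,2)@ 2/2 satisfied · (5,3)@ 2/3 not · (5,4)@ 1/2 not
Unsatisfied: (0,0), (0,2), (0,3), (1,0), (1,1), (1,2), (1,3), (2,0), (2,2), (2,4), (3,0), (3,1), (3,2), (3,3), (4,0), (4,1), (4,3), (4,4), (5,0), (5,1), (5,3), (5,4) — 22 in total.

22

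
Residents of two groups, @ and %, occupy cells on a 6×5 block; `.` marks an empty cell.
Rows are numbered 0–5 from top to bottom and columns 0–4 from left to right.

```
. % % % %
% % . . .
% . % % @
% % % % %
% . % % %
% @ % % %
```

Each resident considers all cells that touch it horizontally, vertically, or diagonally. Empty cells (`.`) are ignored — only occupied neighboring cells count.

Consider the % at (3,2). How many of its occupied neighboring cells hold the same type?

Occupied neighbors of (3,2): (2,2)=%, (2,3)=%, (3,1)=%, (3,3)=%, (4,2)=%, (4,3)=%.
Same type (%): 6 of 6.

6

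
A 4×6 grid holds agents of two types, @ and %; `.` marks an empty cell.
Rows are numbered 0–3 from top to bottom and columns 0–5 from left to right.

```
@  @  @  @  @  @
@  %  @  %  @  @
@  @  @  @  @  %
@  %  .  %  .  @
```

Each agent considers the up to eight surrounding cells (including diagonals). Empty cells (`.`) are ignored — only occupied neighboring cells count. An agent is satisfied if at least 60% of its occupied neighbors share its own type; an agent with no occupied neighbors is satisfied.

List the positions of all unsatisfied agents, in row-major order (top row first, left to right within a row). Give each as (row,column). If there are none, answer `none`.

(1,1), (1,3), (2,2), (2,4), (2,5), (3,1), (3,3), (3,5)

Row 0: (0,0)@ 2/3 ok · (0,1)@ 4/5 ok · (0,2)@ 3/5 ok · (0,3)@ 4/5 ok · (0,4)@ 4/5 ok · (0,5)@ 3/3 ok
Row 1: (1,0)@ 4/5 ok · (1,1)% 0/8 unhappy · (1,2)@ 6/8 ok · (1,3)% 0/8 unhappy · (1,4)@ 6/8 ok · (1,5)@ 4/5 ok
Row 2: (2,0)@ 3/5 ok · (2,1)@ 5/7 ok · (2,2)@ 3/7 unhappy · (2,3)@ 4/6 ok · (2,4)@ 4/7 unhappy · (2,5)% 0/4 unhappy
Row 3: (3,0)@ 2/3 ok · (3,1)% 0/4 unhappy · (3,3)% 0/3 unhappy · (3,5)@ 1/2 unhappy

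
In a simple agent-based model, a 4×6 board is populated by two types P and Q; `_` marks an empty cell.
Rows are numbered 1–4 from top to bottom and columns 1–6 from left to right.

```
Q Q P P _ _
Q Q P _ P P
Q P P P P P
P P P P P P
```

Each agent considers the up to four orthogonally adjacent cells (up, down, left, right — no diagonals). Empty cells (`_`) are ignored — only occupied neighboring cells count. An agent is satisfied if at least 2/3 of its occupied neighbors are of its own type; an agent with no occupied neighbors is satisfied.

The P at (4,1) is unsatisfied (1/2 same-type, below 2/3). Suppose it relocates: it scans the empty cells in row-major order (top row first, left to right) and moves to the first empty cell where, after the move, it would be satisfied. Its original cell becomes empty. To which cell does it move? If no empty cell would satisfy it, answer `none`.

(1,5)

Vacating (4,1). Empty cells in order:
  (1,5): 2/2 same-type → satisfied — stop here.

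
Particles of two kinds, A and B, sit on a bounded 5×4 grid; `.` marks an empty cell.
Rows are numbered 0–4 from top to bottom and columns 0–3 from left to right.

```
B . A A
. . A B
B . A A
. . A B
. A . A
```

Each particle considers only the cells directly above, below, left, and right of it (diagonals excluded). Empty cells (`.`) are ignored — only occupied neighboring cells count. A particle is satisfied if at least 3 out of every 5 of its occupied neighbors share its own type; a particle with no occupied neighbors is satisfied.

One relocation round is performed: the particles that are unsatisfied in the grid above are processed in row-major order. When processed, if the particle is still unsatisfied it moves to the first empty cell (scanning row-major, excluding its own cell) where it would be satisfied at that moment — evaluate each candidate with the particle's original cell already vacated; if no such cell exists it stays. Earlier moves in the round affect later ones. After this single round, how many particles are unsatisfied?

Initially unsatisfied (in order): (0,3), (1,3), (2,3), (3,2), (3,3), (4,3).
  (0,3) → (1,1).
  (1,3) → (1,0).
  (2,3) → (0,1).
  (3,2) → (0,3).
  (3,3) → (3,0).
  (4,3): now satisfied by earlier moves; stays.
Resulting grid:
B A A A
B A A .
B . A .
B . . .
. A . A
Unsatisfied now: (0,0).

1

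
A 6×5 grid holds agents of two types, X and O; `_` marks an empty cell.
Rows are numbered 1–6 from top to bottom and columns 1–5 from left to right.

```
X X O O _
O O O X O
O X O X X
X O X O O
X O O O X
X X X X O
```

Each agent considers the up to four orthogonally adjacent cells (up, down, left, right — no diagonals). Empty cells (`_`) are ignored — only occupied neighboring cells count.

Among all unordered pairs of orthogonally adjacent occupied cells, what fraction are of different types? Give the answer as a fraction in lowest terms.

Scan each occupied cell's neighbors to the right and below so each pair is counted once.
Row 1: X(1,1)–X(1,2)= X(1,1)–O(2,1)≠ X(1,2)–O(1,3)≠ X(1,2)–O(2,2)≠ O(1,3)–O(1,4)= O(1,3)–O(2,3)= O(1,4)–X(2,4)≠  → 4/7 unlike.
Row 2: O(2,1)–O(2,2)= O(2,1)–O(3,1)= O(2,2)–O(2,3)= O(2,2)–X(3,2)≠ O(2,3)–X(2,4)≠ O(2,3)–O(3,3)= X(2,4)–O(2,5)≠ X(2,4)–X(3,4)= O(2,5)–X(3,5)≠  → 4/9 unlike.
Row 3: O(3,1)–X(3,2)≠ O(3,1)–X(4,1)≠ X(3,2)–O(3,3)≠ X(3,2)–O(4,2)≠ O(3,3)–X(3,4)≠ O(3,3)–X(4,3)≠ X(3,4)–X(3,5)= X(3,4)–O(4,4)≠ X(3,5)–O(4,5)≠  → 8/9 unlike.
Row 4: X(4,1)–O(4,2)≠ X(4,1)–X(5,1)= O(4,2)–X(4,3)≠ O(4,2)–O(5,2)= X(4,3)–O(4,4)≠ X(4,3)–O(5,3)≠ O(4,4)–O(4,5)= O(4,4)–O(5,4)= O(4,5)–X(5,5)≠  → 5/9 unlike.
Row 5: X(5,1)–O(5,2)≠ X(5,1)–X(6,1)= O(5,2)–O(5,3)= O(5,2)–X(6,2)≠ O(5,3)–O(5,4)= O(5,3)–X(6,3)≠ O(5,4)–X(5,5)≠ O(5,4)–X(6,4)≠ X(5,5)–O(6,5)≠  → 6/9 unlike.
Row 6: X(6,1)–X(6,2)= X(6,2)–X(6,3)= X(6,3)–X(6,4)= X(6,4)–O(6,5)≠  → 1/4 unlike.
Total adjacent occupied pairs: 47; unlike-type pairs: 28.
28/47 is already in lowest terms.

28/47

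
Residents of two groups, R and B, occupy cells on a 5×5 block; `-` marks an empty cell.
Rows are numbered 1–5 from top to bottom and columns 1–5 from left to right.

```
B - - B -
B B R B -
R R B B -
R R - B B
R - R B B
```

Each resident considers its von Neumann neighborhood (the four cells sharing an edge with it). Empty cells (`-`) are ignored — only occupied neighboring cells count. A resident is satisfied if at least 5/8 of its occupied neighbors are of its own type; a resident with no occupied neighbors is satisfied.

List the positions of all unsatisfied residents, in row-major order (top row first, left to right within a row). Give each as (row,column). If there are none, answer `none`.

(1,1)B 1/1 ok
(1,4)B 1/1 ok
(2,1)B 2/3 ok
(2,2)B 1/3 unhappy
(2,3)R 0/3 unhappy
(2,4)B 2/3 ok
(3,1)R 2/3 ok
(3,2)R 2/4 unhappy
(3,3)B 1/3 unhappy
(3,4)B 3/3 ok
(4,1)R 3/3 ok
(4,2)R 2/2 ok
(4,4)B 3/3 ok
(4,5)B 2/2 ok
(5,1)R 1/1 ok
(5,3)R 0/1 unhappy
(5,4)B 2/3 ok
(5,5)B 2/2 ok

(2,2), (2,3), (3,2), (3,3), (5,3)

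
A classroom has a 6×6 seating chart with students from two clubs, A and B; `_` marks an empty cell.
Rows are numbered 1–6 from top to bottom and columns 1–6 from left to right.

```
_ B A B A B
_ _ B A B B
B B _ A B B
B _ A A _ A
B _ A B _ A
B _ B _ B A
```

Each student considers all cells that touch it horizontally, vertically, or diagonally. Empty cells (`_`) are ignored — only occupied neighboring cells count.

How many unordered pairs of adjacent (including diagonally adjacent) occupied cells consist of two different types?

24

Scan each occupied cell's neighbors to the right and below (and the two forward diagonals) so each pair is counted once.
From row 1: 8 unlike of 15 pairs (running 8/15).
From row 2: 5 unlike of 12 pairs (running 13/27).
From row 3: 5 unlike of 11 pairs (running 18/38).
From row 4: 2 unlike of 7 pairs (running 20/45).
From row 5: 3 unlike of 7 pairs (running 23/52).
From row 6: 1 unlike of 1 pairs (running 24/53).
Total adjacent occupied pairs: 53; unlike-type pairs: 24.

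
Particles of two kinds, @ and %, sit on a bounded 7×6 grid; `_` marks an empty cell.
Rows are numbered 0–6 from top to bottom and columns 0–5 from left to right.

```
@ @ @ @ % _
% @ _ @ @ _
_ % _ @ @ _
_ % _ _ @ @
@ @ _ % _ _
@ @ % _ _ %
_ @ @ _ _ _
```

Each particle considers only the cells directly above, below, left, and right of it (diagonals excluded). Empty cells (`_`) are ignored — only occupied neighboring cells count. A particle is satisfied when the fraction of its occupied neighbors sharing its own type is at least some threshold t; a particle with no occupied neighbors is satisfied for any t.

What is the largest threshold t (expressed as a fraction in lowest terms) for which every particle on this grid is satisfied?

0/1

Row 0: (0,0)@ 1/2 · (0,1)@ 3/3 · (0,2)@ 2/2 · (0,3)@ 2/3 · (0,4)% 0/2
Row 1: (1,0)% 0/2 · (1,1)@ 1/3 · (1,3)@ 3/3 · (1,4)@ 2/3
Row 2: (2,1)% 1/2 · (2,3)@ 2/2 · (2,4)@ 3/3
Row 3: (3,1)% 1/2 · (3,4)@ 2/2 · (3,5)@ 1/1
Row 4: (4,0)@ 2/2 · (4,1)@ 2/3 · (4,3)% — no occupied neighbors
Row 5: (5,0)@ 2/2 · (5,1)@ 3/4 · (5,2)% 0/2 · (5,5)% — no occupied neighbors
Row 6: (6,1)@ 2/2 · (6,2)@ 1/2
The smallest same-type fraction is 0/2 at (0,4), which reduces to 0/1. Any threshold above that leaves this particle unsatisfied.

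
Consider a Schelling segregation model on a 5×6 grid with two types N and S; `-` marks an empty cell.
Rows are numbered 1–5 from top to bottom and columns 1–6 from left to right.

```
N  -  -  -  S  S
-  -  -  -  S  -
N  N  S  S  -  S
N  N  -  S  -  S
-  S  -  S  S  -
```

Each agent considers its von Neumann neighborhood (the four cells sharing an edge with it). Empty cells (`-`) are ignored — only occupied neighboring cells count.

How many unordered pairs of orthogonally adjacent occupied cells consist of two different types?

2

Scan each occupied cell's neighbors to the right and below so each pair is counted once.
Row 1: S(1,5)–S(1,6)= S(1,5)–S(2,5)=  → 0/2 unlike.
Row 3: N(3,1)–N(3,2)= N(3,1)–N(4,1)= N(3,2)–S(3,3)≠ N(3,2)–N(4,2)= S(3,3)–S(3,4)= S(3,4)–S(4,4)= S(3,6)–S(4,6)=  → 1/7 unlike.
Row 4: N(4,1)–N(4,2)= N(4,2)–S(5,2)≠ S(4,4)–S(5,4)=  → 1/3 unlike.
Row 5: S(5,4)–S(5,5)=  → 0/1 unlike.
Total adjacent occupied pairs: 13; unlike-type pairs: 2.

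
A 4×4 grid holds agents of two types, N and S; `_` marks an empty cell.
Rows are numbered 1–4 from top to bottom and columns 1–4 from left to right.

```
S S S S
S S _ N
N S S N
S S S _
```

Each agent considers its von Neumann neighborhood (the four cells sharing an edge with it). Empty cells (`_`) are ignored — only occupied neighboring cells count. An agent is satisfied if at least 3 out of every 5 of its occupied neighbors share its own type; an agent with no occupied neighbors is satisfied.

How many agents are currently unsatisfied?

(1,1)S 2/2 ok
(1,2)S 3/3 ok
(1,3)S 2/2 ok
(1,4)S 1/2 unhappy
(2,1)S 2/3 ok
(2,2)S 3/3 ok
(2,4)N 1/2 unhappy
(3,1)N 0/3 unhappy
(3,2)S 3/4 ok
(3,3)S 2/3 ok
(3,4)N 1/2 unhappy
(4,1)S 1/2 unhappy
(4,2)S 3/3 ok
(4,3)S 2/2 ok
Unsatisfied: (1,4), (2,4), (3,1), (3,4), (4,1) — 5 in total.

5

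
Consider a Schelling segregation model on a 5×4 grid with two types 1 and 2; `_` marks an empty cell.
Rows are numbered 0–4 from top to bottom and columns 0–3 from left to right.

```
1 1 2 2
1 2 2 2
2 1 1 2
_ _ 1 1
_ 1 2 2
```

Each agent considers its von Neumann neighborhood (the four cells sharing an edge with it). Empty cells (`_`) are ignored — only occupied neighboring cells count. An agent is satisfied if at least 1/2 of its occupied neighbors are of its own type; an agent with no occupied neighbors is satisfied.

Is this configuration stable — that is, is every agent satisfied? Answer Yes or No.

No

(0,0)1 2/2 satisfied
(0,1)1 1/3 not
(0,2)2 2/3 satisfied
(0,3)2 2/2 satisfied
(1,0)1 1/3 not
(1,1)2 1/4 not
(1,2)2 3/4 satisfied
(1,3)2 3/3 satisfied
(2,0)2 0/2 not
(2,1)1 1/3 not
(2,2)1 2/4 satisfied
(2,3)2 1/3 not
(3,2)1 2/3 satisfied
(3,3)1 1/3 not
(4,1)1 0/1 not
(4,2)2 1/3 not
(4,3)2 1/2 satisfied
For instance (0,1) has only 1/3 same-type neighbors, below 1/2.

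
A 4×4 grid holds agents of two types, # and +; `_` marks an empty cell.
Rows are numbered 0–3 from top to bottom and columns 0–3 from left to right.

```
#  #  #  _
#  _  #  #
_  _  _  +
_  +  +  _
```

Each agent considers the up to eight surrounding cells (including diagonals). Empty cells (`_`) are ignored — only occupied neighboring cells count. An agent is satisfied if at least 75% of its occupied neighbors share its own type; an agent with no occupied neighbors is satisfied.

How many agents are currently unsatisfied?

2

Row 0: (0,0)# 2/2 ✓ · (0,1)# 4/4 ✓ · (0,2)# 3/3 ✓
Row 1: (1,0)# 2/2 ✓ · (1,2)# 3/4 ✓ · (1,3)# 2/3 ✗
Row 2: (2,3)+ 1/3 ✗
Row 3: (3,1)+ 1/1 ✓ · (3,2)+ 2/2 ✓
Unsatisfied: (1,3), (2,3) — 2 in total.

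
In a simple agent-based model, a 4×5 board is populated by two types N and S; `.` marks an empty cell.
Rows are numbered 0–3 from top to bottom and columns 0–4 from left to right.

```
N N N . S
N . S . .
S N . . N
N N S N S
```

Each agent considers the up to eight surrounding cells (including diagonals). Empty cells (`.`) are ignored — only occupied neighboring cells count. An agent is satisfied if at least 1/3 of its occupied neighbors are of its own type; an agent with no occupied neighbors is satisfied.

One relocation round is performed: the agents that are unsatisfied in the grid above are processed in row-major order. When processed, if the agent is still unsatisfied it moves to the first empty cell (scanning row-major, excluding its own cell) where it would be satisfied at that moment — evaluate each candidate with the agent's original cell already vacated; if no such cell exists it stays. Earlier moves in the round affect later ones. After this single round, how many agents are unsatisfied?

1

Initially unsatisfied (in order): (1,2), (2,0), (3,2), (3,4).
  (1,2) → (0,3).
  (2,0) → (1,3).
  (3,2) → (1,2).
  (3,4) → (1,4).
Resulting grid:
N N N S S
N . S S S
. N . . N
N N . N .
Unsatisfied now: (0,2).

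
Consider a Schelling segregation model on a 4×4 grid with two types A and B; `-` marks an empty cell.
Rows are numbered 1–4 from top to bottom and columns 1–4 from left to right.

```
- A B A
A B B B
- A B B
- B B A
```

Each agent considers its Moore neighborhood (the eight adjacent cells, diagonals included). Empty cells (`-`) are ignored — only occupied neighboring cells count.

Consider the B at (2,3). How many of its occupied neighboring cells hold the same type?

Occupied neighbors of (2,3): (1,2)=A, (1,3)=B, (1,4)=A, (2,2)=B, (2,4)=B, (3,2)=A, (3,3)=B, (3,4)=B.
Same type (B): 5 of 8.

5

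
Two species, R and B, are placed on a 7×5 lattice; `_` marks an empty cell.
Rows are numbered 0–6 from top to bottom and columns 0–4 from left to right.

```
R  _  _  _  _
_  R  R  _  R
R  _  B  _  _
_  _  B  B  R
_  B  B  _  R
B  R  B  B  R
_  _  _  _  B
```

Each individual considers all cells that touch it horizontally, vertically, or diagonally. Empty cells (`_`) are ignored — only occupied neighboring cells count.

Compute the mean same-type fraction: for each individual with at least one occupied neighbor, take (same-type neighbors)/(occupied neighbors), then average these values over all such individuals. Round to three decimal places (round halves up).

Row 0: (0,0)R 1/1
Row 1: (1,1)R 3/4 · (1,2)R 1/2 · (1,4)R — no occupied neighbors
Row 2: (2,0)R 1/1 · (2,2)B 2/4
Row 3: (3,2)B 4/4 · (3,3)B 3/5 · (3,4)R 1/2
Row 4: (4,1)B 4/5 · (4,2)B 5/6 · (4,4)R 2/4
Row 5: (5,0)B 1/2 · (5,1)R 0/4 · (5,2)B 3/4 · (5,3)B 3/5 · (5,4)R 1/3
Row 6: (6,4)B 1/2
Sum over 17 individuals: 1/1 + 3/4 + 1/2 + 1/1 + 2/4 + 4/4 + 3/5 + 1/2 + 4/5 + 5/6 + 2/4 + 1/2 + 0/4 + 3/4 + 3/5 + 1/3 + 1/2 = 32/3; mean = 32/3 ÷ 17 = 32/51 = 0.627450… → 0.627.

0.627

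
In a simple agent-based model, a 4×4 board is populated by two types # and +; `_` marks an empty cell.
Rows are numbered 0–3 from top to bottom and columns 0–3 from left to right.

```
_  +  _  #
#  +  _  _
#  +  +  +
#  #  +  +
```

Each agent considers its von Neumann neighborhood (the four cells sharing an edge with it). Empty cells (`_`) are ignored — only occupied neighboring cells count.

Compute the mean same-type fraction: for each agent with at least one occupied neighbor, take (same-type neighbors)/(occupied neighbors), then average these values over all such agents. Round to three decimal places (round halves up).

(0,1)+ 1/1
(0,3)# — no occupied neighbors
(1,0)# 1/2
(1,1)+ 2/3
(2,0)# 2/3
(2,1)+ 2/4
(2,2)+ 3/3
(2,3)+ 2/2
(3,0)# 2/2
(3,1)# 1/3
(3,2)+ 2/3
(3,3)+ 2/2
Sum over 11 agents: 1/1 + 1/2 + 2/3 + 2/3 + 2/4 + 3/3 + 2/2 + 2/2 + 1/3 + 2/3 + 2/2 = 25/3; mean = 25/3 ÷ 11 = 25/33 = 0.757575… → 0.758.

0.758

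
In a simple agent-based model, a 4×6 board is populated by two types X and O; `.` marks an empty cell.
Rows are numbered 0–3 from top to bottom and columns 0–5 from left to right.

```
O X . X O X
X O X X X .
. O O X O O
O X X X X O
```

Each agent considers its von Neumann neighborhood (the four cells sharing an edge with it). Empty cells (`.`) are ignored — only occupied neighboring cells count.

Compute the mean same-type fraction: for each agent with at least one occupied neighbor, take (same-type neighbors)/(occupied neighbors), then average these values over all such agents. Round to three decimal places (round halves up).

0.377

(0,0)O 0/2
(0,1)X 0/2
(0,3)X 1/2
(0,4)O 0/3
(0,5)X 0/1
(1,0)X 0/2
(1,1)O 1/4
(1,2)X 1/3
(1,3)X 4/4
(1,4)X 1/3
(2,1)O 2/3
(2,2)O 1/4
(2,3)X 2/4
(2,4)O 1/4
(2,5)O 2/2
(3,0)O 0/1
(3,1)X 1/3
(3,2)X 2/3
(3,3)X 3/3
(3,4)X 1/3
(3,5)O 1/2
Sum over 21 agents: 0/2 + 0/2 + 1/2 + 0/3 + 0/1 + 0/2 + 1/4 + 1/3 + 4/4 + 1/3 + 2/3 + 1/4 + 2/4 + 1/4 + 2/2 + 0/1 + 1/3 + 2/3 + 3/3 + 1/3 + 1/2 = 95/12; mean = 95/12 ÷ 21 = 95/252 = 0.376984… → 0.377.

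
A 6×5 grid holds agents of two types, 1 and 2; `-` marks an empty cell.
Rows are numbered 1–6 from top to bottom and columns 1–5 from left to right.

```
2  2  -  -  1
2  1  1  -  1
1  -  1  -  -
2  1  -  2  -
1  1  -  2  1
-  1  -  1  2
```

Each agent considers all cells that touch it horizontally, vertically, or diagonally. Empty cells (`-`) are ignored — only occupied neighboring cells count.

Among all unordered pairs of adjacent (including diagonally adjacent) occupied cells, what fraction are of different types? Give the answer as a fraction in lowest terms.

Scan each occupied cell's neighbors to the right and below (and the two forward diagonals) so each pair is counted once.
Row 1: 2(1,1)–2(1,2)= 2(1,1)–2(2,1)= 2(1,1)–1(2,2)≠ 2(1,2)–1(2,2)≠ 2(1,2)–1(2,3)≠ 2(1,2)–2(2,1)= 1(1,5)–1(2,5)=  → 3/7 unlike.
Row 2: 2(2,1)–1(2,2)≠ 2(2,1)–1(3,1)≠ 1(2,2)–1(2,3)= 1(2,2)–1(3,3)= 1(2,2)–1(3,1)= 1(2,3)–1(3,3)=  → 2/6 unlike.
Row 3: 1(3,1)–2(4,1)≠ 1(3,1)–1(4,2)= 1(3,3)–2(4,4)≠ 1(3,3)–1(4,2)=  → 2/4 unlike.
Row 4: 2(4,1)–1(4,2)≠ 2(4,1)–1(5,1)≠ 2(4,1)–1(5,2)≠ 1(4,2)–1(5,2)= 1(4,2)–1(5,1)= 2(4,4)–2(5,4)= 2(4,4)–1(5,5)≠  → 4/7 unlike.
Row 5: 1(5,1)–1(5,2)= 1(5,1)–1(6,2)= 1(5,2)–1(6,2)= 2(5,4)–1(5,5)≠ 2(5,4)–1(6,4)≠ 2(5,4)–2(6,5)= 1(5,5)–2(6,5)≠ 1(5,5)–1(6,4)=  → 3/8 unlike.
Row 6: 1(6,4)–2(6,5)≠  → 1/1 unlike.
Total adjacent occupied pairs: 33; unlike-type pairs: 15.
15/33 reduces to 5/11.

5/11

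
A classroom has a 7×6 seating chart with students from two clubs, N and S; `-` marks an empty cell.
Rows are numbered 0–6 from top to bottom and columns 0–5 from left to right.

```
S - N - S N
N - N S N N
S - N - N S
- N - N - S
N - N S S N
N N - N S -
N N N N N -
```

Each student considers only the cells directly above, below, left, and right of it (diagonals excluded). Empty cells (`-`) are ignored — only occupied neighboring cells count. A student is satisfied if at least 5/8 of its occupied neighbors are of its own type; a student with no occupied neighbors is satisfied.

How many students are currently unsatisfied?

17

(0,0)S 0/1 unhappy
(0,2)N 1/1 ok
(0,4)S 0/2 unhappy
(0,5)N 1/2 unhappy
(1,0)N 0/2 unhappy
(1,2)N 2/3 ok
(1,3)S 0/2 unhappy
(1,4)N 2/4 unhappy
(1,5)N 2/3 ok
(2,0)S 0/1 unhappy
(2,2)N 1/1 ok
(2,4)N 1/2 unhappy
(2,5)S 1/3 unhappy
(3,1)N 0/0 ok
(3,3)N 0/1 unhappy
(3,5)S 1/2 unhappy
(4,0)N 1/1 ok
(4,2)N 0/1 unhappy
(4,3)S 1/4 unhappy
(4,4)S 2/3 ok
(4,5)N 0/2 unhappy
(5,0)N 3/3 ok
(5,1)N 2/2 ok
(5,3)N 1/3 unhappy
(5,4)S 1/3 unhappy
(6,0)N 2/2 ok
(6,1)N 3/3 ok
(6,2)N 2/2 ok
(6,3)N 3/3 ok
(6,4)N 1/2 unhappy
Unsatisfied: (0,0), (0,4), (0,5), (1,0), (1,3), (1,4), (2,0), (2,4), (2,5), (3,3), (3,5), (4,2), (4,3), (4,5), (5,3), (5,4), (6,4) — 17 in total.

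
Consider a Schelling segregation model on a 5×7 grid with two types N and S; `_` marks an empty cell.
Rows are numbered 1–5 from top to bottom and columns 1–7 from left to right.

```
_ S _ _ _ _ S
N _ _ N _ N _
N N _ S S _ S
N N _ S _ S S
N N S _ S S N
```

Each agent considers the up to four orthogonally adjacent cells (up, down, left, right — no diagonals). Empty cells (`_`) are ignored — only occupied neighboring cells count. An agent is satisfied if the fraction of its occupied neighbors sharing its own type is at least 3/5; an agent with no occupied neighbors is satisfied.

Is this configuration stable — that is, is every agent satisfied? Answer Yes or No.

(1,2)S 0/0 ✓
(1,7)S 0/0 ✓
(2,1)N 1/1 ✓
(2,4)N 0/1 ✗
(2,6)N 0/0 ✓
(3,1)N 3/3 ✓
(3,2)N 2/2 ✓
(3,4)S 2/3 ✓
(3,5)S 1/1 ✓
(3,7)S 1/1 ✓
(4,1)N 3/3 ✓
(4,2)N 3/3 ✓
(4,4)S 1/1 ✓
(4,6)S 2/2 ✓
(4,7)S 2/3 ✓
(5,1)N 2/2 ✓
(5,2)N 2/3 ✓
(5,3)S 0/1 ✗
(5,5)S 1/1 ✓
(5,6)S 2/3 ✓
(5,7)N 0/2 ✗
For instance (2,4) has only 0/1 same-type neighbors, below 3/5.

No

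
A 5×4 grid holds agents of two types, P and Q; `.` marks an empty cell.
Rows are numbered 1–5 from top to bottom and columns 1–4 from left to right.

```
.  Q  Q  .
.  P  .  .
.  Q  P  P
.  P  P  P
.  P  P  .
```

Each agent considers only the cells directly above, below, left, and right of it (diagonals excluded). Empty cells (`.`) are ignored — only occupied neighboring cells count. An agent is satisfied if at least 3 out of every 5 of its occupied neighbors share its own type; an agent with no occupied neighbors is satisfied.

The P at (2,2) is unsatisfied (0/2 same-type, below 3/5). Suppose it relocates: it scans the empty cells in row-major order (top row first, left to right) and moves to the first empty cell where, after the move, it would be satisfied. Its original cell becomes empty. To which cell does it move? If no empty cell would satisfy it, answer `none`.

Vacating (2,2). Empty cells in order:
  (1,1): 0/1 same-type → still unsatisfied.
  (1,4): 0/1 same-type → still unsatisfied.
  (2,1): 0/0 same-type → satisfied — stop here.

(2,1)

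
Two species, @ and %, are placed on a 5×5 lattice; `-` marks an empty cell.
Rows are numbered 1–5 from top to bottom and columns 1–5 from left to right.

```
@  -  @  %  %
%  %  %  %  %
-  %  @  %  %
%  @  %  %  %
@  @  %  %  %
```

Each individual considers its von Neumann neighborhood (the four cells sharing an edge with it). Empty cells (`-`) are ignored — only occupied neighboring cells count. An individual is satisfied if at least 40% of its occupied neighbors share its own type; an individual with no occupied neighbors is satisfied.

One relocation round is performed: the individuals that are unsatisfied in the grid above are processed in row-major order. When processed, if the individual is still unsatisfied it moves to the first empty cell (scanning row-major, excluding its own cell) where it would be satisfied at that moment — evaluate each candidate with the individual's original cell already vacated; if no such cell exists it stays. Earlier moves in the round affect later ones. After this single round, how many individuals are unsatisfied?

Initially unsatisfied (in order): (1,1), (1,3), (3,2), (3,3), (4,1), (4,2).
  (1,1) → (1,2).
  (1,3) → (1,1).
  (3,2) → (1,3).
  (3,3) → (3,2).
  (4,1) → (3,1).
  (4,2): now satisfied by earlier moves; stays.
Resulting grid:
@ @ % % %
% % % % %
% @ - % %
- @ % % %
@ @ % % %
Unsatisfied now: (1,2), (3,2).

2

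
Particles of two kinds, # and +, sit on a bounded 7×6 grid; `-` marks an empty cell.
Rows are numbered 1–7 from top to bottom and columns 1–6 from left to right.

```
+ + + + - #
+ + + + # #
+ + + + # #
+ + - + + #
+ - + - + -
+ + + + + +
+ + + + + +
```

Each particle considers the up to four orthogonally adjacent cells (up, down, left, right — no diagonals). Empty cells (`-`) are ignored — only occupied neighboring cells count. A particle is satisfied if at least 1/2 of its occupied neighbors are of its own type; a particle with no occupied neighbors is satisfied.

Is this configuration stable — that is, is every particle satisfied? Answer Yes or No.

Row 1: (1,1)+ 2/2 satisfied · (1,2)+ 3/3 satisfied · (1,3)+ 3/3 satisfied · (1,4)+ 2/2 satisfied · (1,6)# 1/1 satisfied
Row 2: (2,1)+ 3/3 satisfied · (2,2)+ 4/4 satisfied · (2,3)+ 4/4 satisfied · (2,4)+ 3/4 satisfied · (2,5)# 2/3 satisfied · (2,6)# 3/3 satisfied
Row 3: (3,1)+ 3/3 satisfied · (3,2)+ 4/4 satisfied · (3,3)+ 3/3 satisfied · (3,4)+ 3/4 satisfied · (3,5)# 2/4 satisfied · (3,6)# 3/3 satisfied
Row 4: (4,1)+ 3/3 satisfied · (4,2)+ 2/2 satisfied · (4,4)+ 2/2 satisfied · (4,5)+ 2/4 satisfied · (4,6)# 1/2 satisfied
Row 5: (5,1)+ 2/2 satisfied · (5,3)+ 1/1 satisfied · (5,5)+ 2/2 satisfied
Row 6: (6,1)+ 3/3 satisfied · (6,2)+ 3/3 satisfied · (6,3)+ 4/4 satisfied · (6,4)+ 3/3 satisfied · (6,5)+ 4/4 satisfied · (6,6)+ 2/2 satisfied
Row 7: (7,1)+ 2/2 satisfied · (7,2)+ 3/3 satisfied · (7,3)+ 3/3 satisfied · (7,4)+ 3/3 satisfied · (7,5)+ 3/3 satisfied · (7,6)+ 2/2 satisfied
All meet the threshold, so the configuration is stable.

Yes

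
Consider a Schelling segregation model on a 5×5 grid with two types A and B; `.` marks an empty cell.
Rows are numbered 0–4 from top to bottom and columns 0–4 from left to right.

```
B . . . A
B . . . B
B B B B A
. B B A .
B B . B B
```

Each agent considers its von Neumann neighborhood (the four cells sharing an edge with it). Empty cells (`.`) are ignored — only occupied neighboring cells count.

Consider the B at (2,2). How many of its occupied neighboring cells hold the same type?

Occupied neighbors of (2,2): (3,2)=B, (2,1)=B, (2,3)=B.
Same type (B): 3 of 3.

3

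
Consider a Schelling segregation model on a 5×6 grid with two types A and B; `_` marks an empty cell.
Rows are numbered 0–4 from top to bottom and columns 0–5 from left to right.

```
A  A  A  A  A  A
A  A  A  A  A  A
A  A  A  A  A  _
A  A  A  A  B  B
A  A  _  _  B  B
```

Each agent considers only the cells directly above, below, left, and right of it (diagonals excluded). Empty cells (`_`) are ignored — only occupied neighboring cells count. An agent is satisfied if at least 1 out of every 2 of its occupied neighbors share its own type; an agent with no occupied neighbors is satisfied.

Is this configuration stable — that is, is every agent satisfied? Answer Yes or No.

Yes

(0,0)A 2/2 satisfied
(0,1)A 3/3 satisfied
(0,2)A 3/3 satisfied
(0,3)A 3/3 satisfied
(0,4)A 3/3 satisfied
(0,5)A 2/2 satisfied
(1,0)A 3/3 satisfied
(1,1)A 4/4 satisfied
(1,2)A 4/4 satisfied
(1,3)A 4/4 satisfied
(1,4)A 4/4 satisfied
(1,5)A 2/2 satisfied
(2,0)A 3/3 satisfied
(2,1)A 4/4 satisfied
(2,2)A 4/4 satisfied
(2,3)A 4/4 satisfied
(2,4)A 2/3 satisfied
(3,0)A 3/3 satisfied
(3,1)A 4/4 satisfied
(3,2)A 3/3 satisfied
(3,3)A 2/3 satisfied
(3,4)B 2/4 satisfied
(3,5)B 2/2 satisfied
(4,0)A 2/2 satisfied
(4,1)A 2/2 satisfied
(4,4)B 2/2 satisfied
(4,5)B 2/2 satisfied
All meet the threshold, so the configuration is stable.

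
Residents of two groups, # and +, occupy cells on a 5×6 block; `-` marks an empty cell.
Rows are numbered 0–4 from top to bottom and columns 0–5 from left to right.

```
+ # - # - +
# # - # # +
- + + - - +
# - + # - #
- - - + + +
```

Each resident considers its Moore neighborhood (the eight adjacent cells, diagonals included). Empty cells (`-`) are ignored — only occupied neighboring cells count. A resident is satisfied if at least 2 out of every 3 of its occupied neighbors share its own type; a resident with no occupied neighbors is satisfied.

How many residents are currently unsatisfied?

13

(0,0)+ 0/3 unhappy
(0,1)# 2/3 ok
(0,3)# 2/2 ok
(0,5)+ 1/2 unhappy
(1,0)# 2/4 unhappy
(1,1)# 2/5 unhappy
(1,3)# 2/3 ok
(1,4)# 2/5 unhappy
(1,5)+ 2/3 ok
(2,1)+ 2/5 unhappy
(2,2)+ 2/5 unhappy
(2,5)+ 1/3 unhappy
(3,0)# 0/1 unhappy
(3,2)+ 3/4 ok
(3,3)# 0/4 unhappy
(3,5)# 0/3 unhappy
(4,3)+ 2/3 ok
(4,4)+ 2/4 unhappy
(4,5)+ 1/2 unhappy
Unsatisfied: (0,0), (0,5), (1,0), (1,1), (1,4), (2,1), (2,2), (2,5), (3,0), (3,3), (3,5), (4,4), (4,5) — 13 in total.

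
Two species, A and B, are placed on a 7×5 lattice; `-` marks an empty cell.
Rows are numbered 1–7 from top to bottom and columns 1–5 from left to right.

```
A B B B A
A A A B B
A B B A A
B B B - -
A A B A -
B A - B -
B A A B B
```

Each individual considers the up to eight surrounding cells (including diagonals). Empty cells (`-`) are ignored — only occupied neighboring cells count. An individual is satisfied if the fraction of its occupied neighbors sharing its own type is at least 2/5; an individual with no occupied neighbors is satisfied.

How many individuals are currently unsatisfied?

9

(1,1)A 2/3 ✓
(1,2)B 1/5 ✗
(1,3)B 3/5 ✓
(1,4)B 3/5 ✓
(1,5)A 0/3 ✗
(2,1)A 3/5 ✓
(2,2)A 4/8 ✓
(2,3)A 2/8 ✗
(2,4)B 4/8 ✓
(2,5)B 2/5 ✓
(3,1)A 2/5 ✓
(3,2)B 4/8 ✓
(3,3)B 4/7 ✓
(3,4)A 2/6 ✗
(3,5)A 1/3 ✗
(4,1)B 2/5 ✓
(4,2)B 5/8 ✓
(4,3)B 4/7 ✓
(5,1)A 2/5 ✓
(5,2)A 2/7 ✗
(5,3)B 3/6 ✓
(5,4)A 0/3 ✗
(6,1)B 1/5 ✗
(6,2)A 4/7 ✓
(6,4)B 3/5 ✓
(7,1)B 1/3 ✗
(7,2)A 2/4 ✓
(7,3)A 2/4 ✓
(7,4)B 2/3 ✓
(7,5)B 2/2 ✓
Unsatisfied: (1,2), (1,5), (2,3), (3,4), (3,5), (5,2), (5,4), (6,1), (7,1) — 9 in total.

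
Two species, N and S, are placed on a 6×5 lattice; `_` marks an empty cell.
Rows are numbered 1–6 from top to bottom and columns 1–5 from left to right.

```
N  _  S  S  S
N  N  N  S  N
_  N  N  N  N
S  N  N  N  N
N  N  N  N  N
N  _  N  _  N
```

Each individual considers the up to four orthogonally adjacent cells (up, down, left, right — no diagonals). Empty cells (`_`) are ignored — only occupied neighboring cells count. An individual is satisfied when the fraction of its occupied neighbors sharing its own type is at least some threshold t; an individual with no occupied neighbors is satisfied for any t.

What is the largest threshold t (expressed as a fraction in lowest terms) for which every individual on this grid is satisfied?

0/1

(1,1)N 1/1
(1,3)S 1/2
(1,4)S 3/3
(1,5)S 1/2
(2,1)N 2/2
(2,2)N 3/3
(2,3)N 2/4
(2,4)S 1/4
(2,5)N 1/3
(3,2)N 3/3
(3,3)N 4/4
(3,4)N 3/4
(3,5)N 3/3
(4,1)S 0/2
(4,2)N 3/4
(4,3)N 4/4
(4,4)N 4/4
(4,5)N 3/3
(5,1)N 2/3
(5,2)N 3/3
(5,3)N 4/4
(5,4)N 3/3
(5,5)N 3/3
(6,1)N 1/1
(6,3)N 1/1
(6,5)N 1/1
The smallest same-type fraction is 0/2 at (4,1), which reduces to 0/1. Any threshold above that leaves this individual unsatisfied.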